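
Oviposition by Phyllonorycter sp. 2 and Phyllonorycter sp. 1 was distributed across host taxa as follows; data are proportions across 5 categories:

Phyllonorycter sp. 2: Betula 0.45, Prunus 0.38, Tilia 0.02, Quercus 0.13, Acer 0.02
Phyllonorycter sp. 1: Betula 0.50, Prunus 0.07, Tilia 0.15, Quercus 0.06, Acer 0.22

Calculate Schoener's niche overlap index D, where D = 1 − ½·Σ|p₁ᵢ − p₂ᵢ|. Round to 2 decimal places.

Σ|p₁ᵢ − p₂ᵢ| = 0.05 + 0.31 + 0.13 + 0.07 + 0.20 = 0.76
D = 1 − ½ × 0.76 = 1 − 0.380 = 0.6200

0.62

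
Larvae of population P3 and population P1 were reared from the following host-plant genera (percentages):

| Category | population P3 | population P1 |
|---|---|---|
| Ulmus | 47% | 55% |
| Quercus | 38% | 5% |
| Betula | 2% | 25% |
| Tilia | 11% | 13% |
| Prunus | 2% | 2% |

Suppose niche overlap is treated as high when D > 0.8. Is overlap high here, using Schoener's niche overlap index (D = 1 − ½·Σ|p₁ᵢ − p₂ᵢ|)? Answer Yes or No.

No

Convert percentages to proportions (divide by 100).
Σ|p₁ᵢ − p₂ᵢ| = 0.08 + 0.33 + 0.23 + 0.02 + 0.00 = 0.66
D = 1 − ½ × 0.66 = 1 − 0.330 = 0.6700
D = 0.6700 < 0.8 → No.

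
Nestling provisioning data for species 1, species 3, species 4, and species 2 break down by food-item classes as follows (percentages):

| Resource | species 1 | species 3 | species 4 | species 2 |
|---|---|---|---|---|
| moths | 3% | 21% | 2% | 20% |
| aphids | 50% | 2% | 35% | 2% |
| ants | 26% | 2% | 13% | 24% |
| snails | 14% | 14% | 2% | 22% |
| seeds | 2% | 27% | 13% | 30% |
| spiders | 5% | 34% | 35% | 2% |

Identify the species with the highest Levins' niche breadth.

Convert percentages to proportions (divide by 100).
Σp_1ᵢ² = 0.03² + 0.50² + 0.26² + 0.14² + 0.02² + 0.05² = 0.0009 + 0.2500 + 0.0676 + 0.0196 + 0.0004 + 0.0025 = 0.3410
B_1 = 1 / 0.3410 = 2.9326
Σp_3ᵢ² = 0.21² + 0.02² + 0.02² + 0.14² + 0.27² + 0.34² = 0.0441 + 0.0004 + 0.0004 + 0.0196 + 0.0729 + 0.1156 = 0.2530
B_3 = 1 / 0.2530 = 3.9526
Σp_4ᵢ² = 0.02² + 0.35² + 0.13² + 0.02² + 0.13² + 0.35² = 0.0004 + 0.1225 + 0.0169 + 0.0004 + 0.0169 + 0.1225 = 0.2796
B_4 = 1 / 0.2796 = 3.5765
Σp_2ᵢ² = 0.20² + 0.02² + 0.24² + 0.22² + 0.30² + 0.02² = 0.0400 + 0.0004 + 0.0576 + 0.0484 + 0.0900 + 0.0004 = 0.2368
B_2 = 1 / 0.2368 = 4.2230
Highest B → broadest niche (most generalist): species 2 (B = 4.22).

species 2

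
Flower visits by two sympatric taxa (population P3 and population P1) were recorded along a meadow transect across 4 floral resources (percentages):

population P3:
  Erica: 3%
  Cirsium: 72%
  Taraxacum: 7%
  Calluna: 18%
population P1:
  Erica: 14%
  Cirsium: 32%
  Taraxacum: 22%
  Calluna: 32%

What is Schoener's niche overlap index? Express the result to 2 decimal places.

Convert percentages to proportions (divide by 100).
Σ|p₁ᵢ − p₂ᵢ| = 0.11 + 0.40 + 0.15 + 0.14 = 0.80
D = 1 − ½ × 0.80 = 1 − 0.400 = 0.6000

0.60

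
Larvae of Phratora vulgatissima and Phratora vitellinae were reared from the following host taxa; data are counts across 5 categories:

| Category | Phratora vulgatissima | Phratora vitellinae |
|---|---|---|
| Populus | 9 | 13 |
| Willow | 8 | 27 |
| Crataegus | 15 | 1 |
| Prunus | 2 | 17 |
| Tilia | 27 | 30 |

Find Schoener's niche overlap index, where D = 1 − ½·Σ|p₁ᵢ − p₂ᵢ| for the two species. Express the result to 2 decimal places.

Proportions for Phratora vulgatissima (n=61): 9/61=0.1475, 8/61=0.1311, 15/61=0.2459, 2/61=0.0328, 27/61=0.4426
Proportions for Phratora vitellinae (n=88): 13/88=0.1477, 27/88=0.3068, 1/88=0.0114, 17/88=0.1932, 30/88=0.3409
Σ|p₁ᵢ − p₂ᵢ| = 0.0002 + 0.1757 + 0.2345 + 0.1604 + 0.1017 = 0.6725
D = 1 − ½ × 0.6725 = 1 − 0.33625 = 0.66375

0.66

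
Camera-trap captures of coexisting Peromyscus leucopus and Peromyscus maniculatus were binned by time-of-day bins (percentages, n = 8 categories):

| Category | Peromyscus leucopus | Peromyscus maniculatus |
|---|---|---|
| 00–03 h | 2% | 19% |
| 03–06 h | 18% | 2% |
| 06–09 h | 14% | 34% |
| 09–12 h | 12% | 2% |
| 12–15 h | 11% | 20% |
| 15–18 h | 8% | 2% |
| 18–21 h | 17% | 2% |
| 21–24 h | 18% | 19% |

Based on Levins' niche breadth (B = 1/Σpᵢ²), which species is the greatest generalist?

Peromyscus leucopus

Convert percentages to proportions (divide by 100).
Σp_leucᵢ² = 0.02² + 0.18² + 0.14² + 0.12² + 0.11² + 0.08² + 0.17² + 0.18² = 0.0004 + 0.0324 + 0.0196 + 0.0144 + 0.0121 + 0.0064 + 0.0289 + 0.0324 = 0.1466
B_leuc = 1 / 0.1466 = 6.8213
Σp_maniᵢ² = 0.19² + 0.02² + 0.34² + 0.02² + 0.20² + 0.02² + 0.02² + 0.19² = 0.0361 + 0.0004 + 0.1156 + 0.0004 + 0.0400 + 0.0004 + 0.0004 + 0.0361 = 0.2294
B_mani = 1 / 0.2294 = 4.3592
Highest B → broadest niche (most generalist): Peromyscus leucopus (B = 6.82).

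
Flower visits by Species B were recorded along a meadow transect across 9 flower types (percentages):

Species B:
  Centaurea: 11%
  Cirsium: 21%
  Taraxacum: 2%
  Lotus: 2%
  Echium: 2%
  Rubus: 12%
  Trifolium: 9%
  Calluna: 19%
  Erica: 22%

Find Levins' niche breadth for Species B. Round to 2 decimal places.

Convert percentages to proportions (divide by 100).
Σpᵢ² = 0.11² + 0.21² + 0.02² + 0.02² + 0.02² + 0.12² + 0.09² + 0.19² + 0.22² = 0.0121 + 0.0441 + 0.0004 + 0.0004 + 0.0004 + 0.0144 + 0.0081 + 0.0361 + 0.0484 = 0.1644
B = 1 / 0.1644 = 6.0827

6.08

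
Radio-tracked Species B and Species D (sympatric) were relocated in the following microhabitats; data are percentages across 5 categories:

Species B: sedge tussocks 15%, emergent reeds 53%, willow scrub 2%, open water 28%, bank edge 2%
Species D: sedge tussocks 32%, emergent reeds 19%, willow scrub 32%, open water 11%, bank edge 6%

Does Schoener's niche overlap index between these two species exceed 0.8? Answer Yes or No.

No

Convert percentages to proportions (divide by 100).
Σ|p₁ᵢ − p₂ᵢ| = 0.17 + 0.34 + 0.30 + 0.17 + 0.04 = 1.02
D = 1 − ½ × 1.02 = 1 − 0.510 = 0.4900
D = 0.4900 < 0.8 → No.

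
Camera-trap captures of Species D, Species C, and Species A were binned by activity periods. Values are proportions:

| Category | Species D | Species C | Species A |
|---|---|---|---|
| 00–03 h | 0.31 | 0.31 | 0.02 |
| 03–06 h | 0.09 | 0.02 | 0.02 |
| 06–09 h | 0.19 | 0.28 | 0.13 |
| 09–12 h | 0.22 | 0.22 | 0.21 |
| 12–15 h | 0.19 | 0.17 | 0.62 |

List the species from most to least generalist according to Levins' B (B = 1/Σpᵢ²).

Species D > Species C > Species A

Σp_Dᵢ² = 0.31² + 0.09² + 0.19² + 0.22² + 0.19² = 0.0961 + 0.0081 + 0.0361 + 0.0484 + 0.0361 = 0.2248
B_D = 1 / 0.2248 = 4.4484
Σp_Cᵢ² = 0.31² + 0.02² + 0.28² + 0.22² + 0.17² = 0.0961 + 0.0004 + 0.0784 + 0.0484 + 0.0289 = 0.2522
B_C = 1 / 0.2522 = 3.9651
Σp_Aᵢ² = 0.02² + 0.02² + 0.13² + 0.21² + 0.62² = 0.0004 + 0.0004 + 0.0169 + 0.0441 + 0.3844 = 0.4462
B_A = 1 / 0.4462 = 2.2411
Ranking by B (broadest → narrowest): Species D (4.45) > Species C (3.97) > Species A (2.24)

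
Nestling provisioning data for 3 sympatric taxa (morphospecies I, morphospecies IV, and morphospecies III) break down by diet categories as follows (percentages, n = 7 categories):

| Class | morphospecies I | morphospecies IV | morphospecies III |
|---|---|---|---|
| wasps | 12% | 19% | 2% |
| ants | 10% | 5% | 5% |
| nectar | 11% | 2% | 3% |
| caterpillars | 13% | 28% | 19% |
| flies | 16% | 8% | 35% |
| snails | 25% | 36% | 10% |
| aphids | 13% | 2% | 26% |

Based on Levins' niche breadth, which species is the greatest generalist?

Convert percentages to proportions (divide by 100).
Σp_Iᵢ² = 0.12² + 0.10² + 0.11² + 0.13² + 0.16² + 0.25² + 0.13² = 0.0144 + 0.0100 + 0.0121 + 0.0169 + 0.0256 + 0.0625 + 0.0169 = 0.1584
B_I = 1 / 0.1584 = 6.3131
Σp_IVᵢ² = 0.19² + 0.05² + 0.02² + 0.28² + 0.08² + 0.36² + 0.02² = 0.0361 + 0.0025 + 0.0004 + 0.0784 + 0.0064 + 0.1296 + 0.0004 = 0.2538
B_IV = 1 / 0.2538 = 3.9401
Σp_IIIᵢ² = 0.02² + 0.05² + 0.03² + 0.19² + 0.35² + 0.10² + 0.26² = 0.0004 + 0.0025 + 0.0009 + 0.0361 + 0.1225 + 0.0100 + 0.0676 = 0.2400
B_III = 1 / 0.2400 = 4.1667
Highest B → broadest niche (most generalist): morphospecies I (B = 6.31).

morphospecies I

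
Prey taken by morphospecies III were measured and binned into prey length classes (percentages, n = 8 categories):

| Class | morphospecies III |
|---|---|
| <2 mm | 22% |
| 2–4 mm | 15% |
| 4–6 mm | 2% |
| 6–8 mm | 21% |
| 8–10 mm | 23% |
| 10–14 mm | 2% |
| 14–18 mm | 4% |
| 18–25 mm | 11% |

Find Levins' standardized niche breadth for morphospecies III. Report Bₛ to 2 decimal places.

Convert percentages to proportions (divide by 100).
Σpᵢ² = 0.22² + 0.15² + 0.02² + 0.21² + 0.23² + 0.02² + 0.04² + 0.11² = 0.0484 + 0.0225 + 0.0004 + 0.0441 + 0.0529 + 0.0004 + 0.0016 + 0.0121 = 0.1824
B = 1 / 0.1824 = 5.4825
Bₛ = (B − 1)/(n − 1) = (5.4825 − 1)/(8 − 1) = 4.4825/7 = 0.6404

0.64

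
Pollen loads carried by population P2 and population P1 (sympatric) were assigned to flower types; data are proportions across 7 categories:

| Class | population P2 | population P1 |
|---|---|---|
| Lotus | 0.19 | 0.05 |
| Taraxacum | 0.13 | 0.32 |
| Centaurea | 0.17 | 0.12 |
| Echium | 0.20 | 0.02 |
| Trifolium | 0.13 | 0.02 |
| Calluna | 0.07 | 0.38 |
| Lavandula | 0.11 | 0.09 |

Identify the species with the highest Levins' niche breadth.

Σp_P2ᵢ² = 0.19² + 0.13² + 0.17² + 0.20² + 0.13² + 0.07² + 0.11² = 0.0361 + 0.0169 + 0.0289 + 0.0400 + 0.0169 + 0.0049 + 0.0121 = 0.1558
B_P2 = 1 / 0.1558 = 6.4185
Σp_P1ᵢ² = 0.05² + 0.32² + 0.12² + 0.02² + 0.02² + 0.38² + 0.09² = 0.0025 + 0.1024 + 0.0144 + 0.0004 + 0.0004 + 0.1444 + 0.0081 = 0.2726
B_P1 = 1 / 0.2726 = 3.6684
Highest B → broadest niche (most generalist): population P2 (B = 6.42).

population P2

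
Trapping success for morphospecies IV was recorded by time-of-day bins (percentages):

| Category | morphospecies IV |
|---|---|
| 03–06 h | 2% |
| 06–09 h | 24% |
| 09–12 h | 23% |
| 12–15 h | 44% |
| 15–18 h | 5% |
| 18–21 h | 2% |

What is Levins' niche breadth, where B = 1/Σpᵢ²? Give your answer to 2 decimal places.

Convert percentages to proportions (divide by 100).
Σpᵢ² = 0.02² + 0.24² + 0.23² + 0.44² + 0.05² + 0.02² = 0.0004 + 0.0576 + 0.0529 + 0.1936 + 0.0025 + 0.0004 = 0.3074
B = 1 / 0.3074 = 3.2531

3.25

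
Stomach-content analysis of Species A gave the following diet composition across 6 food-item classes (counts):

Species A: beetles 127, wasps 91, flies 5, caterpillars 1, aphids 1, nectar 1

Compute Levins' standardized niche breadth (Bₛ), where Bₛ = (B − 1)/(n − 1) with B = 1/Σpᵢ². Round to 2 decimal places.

Proportions for Species A (n=226): 127/226=0.5619, 91/226=0.4027, 5/226=0.0221, 1/226=0.0044, 1/226=0.0044, 1/226=0.0044
Σpᵢ² = 0.5619² + 0.4027² + 0.0221² + 0.0044² + 0.0044² + 0.0044² = 0.315732 + 0.162167 + 0.000488 + 0.000019 + 0.000019 + 0.000019 = 0.478444
B = 1 / 0.478444 = 2.0901
Bₛ = (B − 1)/(n − 1) = (2.0901 − 1)/(6 − 1) = 1.0901/5 = 0.2180

0.22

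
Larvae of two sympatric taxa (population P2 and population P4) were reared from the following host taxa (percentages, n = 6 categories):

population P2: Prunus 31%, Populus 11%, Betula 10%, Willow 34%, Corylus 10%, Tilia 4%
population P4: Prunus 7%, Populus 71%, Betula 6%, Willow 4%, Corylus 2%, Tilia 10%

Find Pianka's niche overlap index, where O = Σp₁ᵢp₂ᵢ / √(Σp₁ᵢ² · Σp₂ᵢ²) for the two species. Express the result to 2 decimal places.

0.35

Convert percentages to proportions (divide by 100).
Σ p₁ᵢp₂ᵢ = 0.0217 + 0.0781 + 0.0060 + 0.0136 + 0.0020 + 0.0040 = 0.1254
Σp_1ᵢ² = 0.31² + 0.11² + 0.10² + 0.34² + 0.10² + 0.04² = 0.0961 + 0.0121 + 0.0100 + 0.1156 + 0.0100 + 0.0016 = 0.2454
Σp_2ᵢ² = 0.07² + 0.71² + 0.06² + 0.04² + 0.02² + 0.10² = 0.0049 + 0.5041 + 0.0036 + 0.0016 + 0.0004 + 0.0100 = 0.5246
O = 0.1254 / √(0.2454 × 0.5246) = 0.1254 / 0.35880 = 0.3495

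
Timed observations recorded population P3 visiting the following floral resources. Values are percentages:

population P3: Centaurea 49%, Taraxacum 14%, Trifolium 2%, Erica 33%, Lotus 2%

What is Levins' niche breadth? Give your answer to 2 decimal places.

Convert percentages to proportions (divide by 100).
Σpᵢ² = 0.49² + 0.14² + 0.02² + 0.33² + 0.02² = 0.2401 + 0.0196 + 0.0004 + 0.1089 + 0.0004 = 0.3694
B = 1 / 0.3694 = 2.7071

2.71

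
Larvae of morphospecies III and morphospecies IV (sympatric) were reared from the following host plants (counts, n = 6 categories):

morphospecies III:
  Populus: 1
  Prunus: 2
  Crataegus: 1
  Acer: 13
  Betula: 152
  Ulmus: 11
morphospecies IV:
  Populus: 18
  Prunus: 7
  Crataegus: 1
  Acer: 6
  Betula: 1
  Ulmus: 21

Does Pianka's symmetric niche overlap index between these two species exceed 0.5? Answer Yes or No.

No

Proportions for morphospecies III (n=180): 1/180=0.0056, 2/180=0.0111, 1/180=0.0056, 13/180=0.0722, 152/180=0.8444, 11/180=0.0611
Proportions for morphospecies IV (n=54): 18/54=0.3333, 7/54=0.1296, 1/54=0.0185, 6/54=0.1111, 1/54=0.0185, 21/54=0.3889
Σ p₁ᵢp₂ᵢ = 0.001866 + 0.001439 + 0.000104 + 0.008021 + 0.015621 + 0.023762 = 0.050813
Σp_1ᵢ² = 0.0056² + 0.0111² + 0.0056² + 0.0722² + 0.8444² + 0.0611² = 0.000031 + 0.000123 + 0.000031 + 0.005213 + 0.713011 + 0.003733 = 0.722142
Σp_2ᵢ² = 0.3333² + 0.1296² + 0.0185² + 0.1111² + 0.0185² + 0.3889² = 0.111089 + 0.016796 + 0.000342 + 0.012343 + 0.000342 + 0.151243 = 0.292155
O = 0.050813 / √(0.722142 × 0.292155) = 0.050813 / 0.4593228 = 0.1106
O = 0.1106 < 0.5 → No.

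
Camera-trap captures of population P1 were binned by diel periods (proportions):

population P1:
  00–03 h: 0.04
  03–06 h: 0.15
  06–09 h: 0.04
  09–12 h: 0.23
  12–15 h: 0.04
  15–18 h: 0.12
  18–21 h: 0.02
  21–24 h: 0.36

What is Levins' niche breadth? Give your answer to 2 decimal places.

4.45

Σpᵢ² = 0.04² + 0.15² + 0.04² + 0.23² + 0.04² + 0.12² + 0.02² + 0.36² = 0.0016 + 0.0225 + 0.0016 + 0.0529 + 0.0016 + 0.0144 + 0.0004 + 0.1296 = 0.2246
B = 1 / 0.2246 = 4.4524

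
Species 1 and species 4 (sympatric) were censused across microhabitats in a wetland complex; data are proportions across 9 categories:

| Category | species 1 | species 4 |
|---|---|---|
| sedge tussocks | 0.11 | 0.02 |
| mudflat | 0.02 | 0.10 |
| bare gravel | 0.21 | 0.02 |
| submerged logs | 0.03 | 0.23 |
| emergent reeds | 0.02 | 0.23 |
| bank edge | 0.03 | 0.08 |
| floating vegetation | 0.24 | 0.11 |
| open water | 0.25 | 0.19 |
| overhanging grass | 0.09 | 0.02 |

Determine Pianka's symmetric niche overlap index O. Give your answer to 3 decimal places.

Σ p₁ᵢp₂ᵢ = 0.0022 + 0.0020 + 0.0042 + 0.0069 + 0.0046 + 0.0024 + 0.0264 + 0.0475 + 0.0018 = 0.0980
Σp_1ᵢ² = 0.11² + 0.02² + 0.21² + 0.03² + 0.02² + 0.03² + 0.24² + 0.25² + 0.09² = 0.0121 + 0.0004 + 0.0441 + 0.0009 + 0.0004 + 0.0009 + 0.0576 + 0.0625 + 0.0081 = 0.1870
Σp_2ᵢ² = 0.02² + 0.10² + 0.02² + 0.23² + 0.23² + 0.08² + 0.11² + 0.19² + 0.02² = 0.0004 + 0.0100 + 0.0004 + 0.0529 + 0.0529 + 0.0064 + 0.0121 + 0.0361 + 0.0004 = 0.1716
O = 0.0980 / √(0.1870 × 0.1716) = 0.0980 / 0.179135 = 0.54707

0.547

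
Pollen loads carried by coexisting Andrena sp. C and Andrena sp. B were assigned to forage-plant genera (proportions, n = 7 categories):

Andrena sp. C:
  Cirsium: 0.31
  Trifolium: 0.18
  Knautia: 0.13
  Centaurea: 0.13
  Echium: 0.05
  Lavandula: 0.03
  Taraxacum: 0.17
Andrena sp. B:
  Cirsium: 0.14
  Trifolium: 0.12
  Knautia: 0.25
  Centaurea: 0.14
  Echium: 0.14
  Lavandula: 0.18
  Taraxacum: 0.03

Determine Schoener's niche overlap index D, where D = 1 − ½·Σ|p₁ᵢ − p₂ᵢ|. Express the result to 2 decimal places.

Σ|p₁ᵢ − p₂ᵢ| = 0.17 + 0.06 + 0.12 + 0.01 + 0.09 + 0.15 + 0.14 = 0.74
D = 1 − ½ × 0.74 = 1 − 0.370 = 0.6300

0.63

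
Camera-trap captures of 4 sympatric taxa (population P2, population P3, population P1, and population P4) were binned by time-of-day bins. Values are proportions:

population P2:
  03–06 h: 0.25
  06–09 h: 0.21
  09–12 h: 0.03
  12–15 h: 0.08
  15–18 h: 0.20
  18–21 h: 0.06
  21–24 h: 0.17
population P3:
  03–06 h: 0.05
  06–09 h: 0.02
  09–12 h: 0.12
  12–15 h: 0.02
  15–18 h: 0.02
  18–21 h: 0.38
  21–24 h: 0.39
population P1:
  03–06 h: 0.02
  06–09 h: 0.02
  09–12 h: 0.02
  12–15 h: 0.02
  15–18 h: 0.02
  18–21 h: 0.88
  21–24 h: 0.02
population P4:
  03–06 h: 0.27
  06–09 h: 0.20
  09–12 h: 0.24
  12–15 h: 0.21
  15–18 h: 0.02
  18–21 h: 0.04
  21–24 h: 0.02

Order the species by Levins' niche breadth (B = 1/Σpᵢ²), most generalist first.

population P2 > population P4 > population P3 > population P1

Σp_P2ᵢ² = 0.25² + 0.21² + 0.03² + 0.08² + 0.20² + 0.06² + 0.17² = 0.0625 + 0.0441 + 0.0009 + 0.0064 + 0.0400 + 0.0036 + 0.0289 = 0.1864
B_P2 = 1 / 0.1864 = 5.3648
Σp_P3ᵢ² = 0.05² + 0.02² + 0.12² + 0.02² + 0.02² + 0.38² + 0.39² = 0.0025 + 0.0004 + 0.0144 + 0.0004 + 0.0004 + 0.1444 + 0.1521 = 0.3146
B_P3 = 1 / 0.3146 = 3.1786
Σp_P1ᵢ² = 0.02² + 0.02² + 0.02² + 0.02² + 0.02² + 0.88² + 0.02² = 0.0004 + 0.0004 + 0.0004 + 0.0004 + 0.0004 + 0.7744 + 0.0004 = 0.7768
B_P1 = 1 / 0.7768 = 1.2873
Σp_P4ᵢ² = 0.27² + 0.20² + 0.24² + 0.21² + 0.02² + 0.04² + 0.02² = 0.0729 + 0.0400 + 0.0576 + 0.0441 + 0.0004 + 0.0016 + 0.0004 = 0.2170
B_P4 = 1 / 0.2170 = 4.6083
Ranking by B (broadest → narrowest): population P2 (5.36) > population P4 (4.61) > population P3 (3.18) > population P1 (1.29)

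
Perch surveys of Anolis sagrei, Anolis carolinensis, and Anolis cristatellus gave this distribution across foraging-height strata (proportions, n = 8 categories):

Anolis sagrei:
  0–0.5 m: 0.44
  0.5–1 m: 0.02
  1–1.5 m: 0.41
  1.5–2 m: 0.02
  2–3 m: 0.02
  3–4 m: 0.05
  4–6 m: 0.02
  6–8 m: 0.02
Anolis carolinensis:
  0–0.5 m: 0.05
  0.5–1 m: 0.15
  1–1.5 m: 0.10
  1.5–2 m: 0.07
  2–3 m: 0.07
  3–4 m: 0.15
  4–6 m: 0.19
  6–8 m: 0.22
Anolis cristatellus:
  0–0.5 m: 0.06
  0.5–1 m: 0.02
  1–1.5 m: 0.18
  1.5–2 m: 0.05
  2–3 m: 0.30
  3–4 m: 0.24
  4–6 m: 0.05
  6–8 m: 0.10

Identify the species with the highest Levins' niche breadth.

Σp_sagrᵢ² = 0.44² + 0.02² + 0.41² + 0.02² + 0.02² + 0.05² + 0.02² + 0.02² = 0.1936 + 0.0004 + 0.1681 + 0.0004 + 0.0004 + 0.0025 + 0.0004 + 0.0004 = 0.3662
B_sagr = 1 / 0.3662 = 2.7307
Σp_caroᵢ² = 0.05² + 0.15² + 0.10² + 0.07² + 0.07² + 0.15² + 0.19² + 0.22² = 0.0025 + 0.0225 + 0.0100 + 0.0049 + 0.0049 + 0.0225 + 0.0361 + 0.0484 = 0.1518
B_caro = 1 / 0.1518 = 6.5876
Σp_crisᵢ² = 0.06² + 0.02² + 0.18² + 0.05² + 0.30² + 0.24² + 0.05² + 0.10² = 0.0036 + 0.0004 + 0.0324 + 0.0025 + 0.0900 + 0.0576 + 0.0025 + 0.0100 = 0.1990
B_cris = 1 / 0.1990 = 5.0251
Highest B → broadest niche (most generalist): Anolis carolinensis (B = 6.59).

Anolis carolinensis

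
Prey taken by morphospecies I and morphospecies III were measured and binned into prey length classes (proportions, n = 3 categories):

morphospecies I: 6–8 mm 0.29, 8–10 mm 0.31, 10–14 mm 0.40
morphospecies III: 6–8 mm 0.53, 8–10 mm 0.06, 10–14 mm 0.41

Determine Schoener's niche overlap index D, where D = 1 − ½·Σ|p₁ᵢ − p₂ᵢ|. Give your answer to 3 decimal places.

Σ|p₁ᵢ − p₂ᵢ| = 0.24 + 0.25 + 0.01 = 0.50
D = 1 − ½ × 0.50 = 1 − 0.250 = 0.75000

0.750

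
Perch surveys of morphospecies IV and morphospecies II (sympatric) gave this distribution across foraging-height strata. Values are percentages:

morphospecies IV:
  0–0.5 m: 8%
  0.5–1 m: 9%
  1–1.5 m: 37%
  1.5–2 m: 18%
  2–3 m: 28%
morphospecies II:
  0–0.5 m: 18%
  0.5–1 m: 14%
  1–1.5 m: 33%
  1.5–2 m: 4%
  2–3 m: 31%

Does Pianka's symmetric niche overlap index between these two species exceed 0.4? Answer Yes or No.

Yes

Convert percentages to proportions (divide by 100).
Σ p₁ᵢp₂ᵢ = 0.0144 + 0.0126 + 0.1221 + 0.0072 + 0.0868 = 0.2431
Σp_1ᵢ² = 0.08² + 0.09² + 0.37² + 0.18² + 0.28² = 0.0064 + 0.0081 + 0.1369 + 0.0324 + 0.0784 = 0.2622
Σp_2ᵢ² = 0.18² + 0.14² + 0.33² + 0.04² + 0.31² = 0.0324 + 0.0196 + 0.1089 + 0.0016 + 0.0961 = 0.2586
O = 0.2431 / √(0.2622 × 0.2586) = 0.2431 / 0.26039 = 0.9336
O = 0.9336 > 0.4 → Yes.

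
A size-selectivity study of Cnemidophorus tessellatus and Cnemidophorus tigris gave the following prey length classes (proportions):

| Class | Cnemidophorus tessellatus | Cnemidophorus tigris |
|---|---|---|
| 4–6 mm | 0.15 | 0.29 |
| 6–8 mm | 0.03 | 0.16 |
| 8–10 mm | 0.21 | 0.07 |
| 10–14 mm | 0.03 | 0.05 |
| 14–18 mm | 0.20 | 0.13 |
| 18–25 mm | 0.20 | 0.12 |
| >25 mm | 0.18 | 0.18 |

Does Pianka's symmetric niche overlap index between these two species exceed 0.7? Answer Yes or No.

Yes

Σ p₁ᵢp₂ᵢ = 0.0435 + 0.0048 + 0.0147 + 0.0015 + 0.0260 + 0.0240 + 0.0324 = 0.1469
Σp_1ᵢ² = 0.15² + 0.03² + 0.21² + 0.03² + 0.20² + 0.20² + 0.18² = 0.0225 + 0.0009 + 0.0441 + 0.0009 + 0.0400 + 0.0400 + 0.0324 = 0.1808
Σp_2ᵢ² = 0.29² + 0.16² + 0.07² + 0.05² + 0.13² + 0.12² + 0.18² = 0.0841 + 0.0256 + 0.0049 + 0.0025 + 0.0169 + 0.0144 + 0.0324 = 0.1808
O = 0.1469 / √(0.1808 × 0.1808) = 0.1469 / 0.18080 = 0.8125
O = 0.8125 > 0.7 → Yes.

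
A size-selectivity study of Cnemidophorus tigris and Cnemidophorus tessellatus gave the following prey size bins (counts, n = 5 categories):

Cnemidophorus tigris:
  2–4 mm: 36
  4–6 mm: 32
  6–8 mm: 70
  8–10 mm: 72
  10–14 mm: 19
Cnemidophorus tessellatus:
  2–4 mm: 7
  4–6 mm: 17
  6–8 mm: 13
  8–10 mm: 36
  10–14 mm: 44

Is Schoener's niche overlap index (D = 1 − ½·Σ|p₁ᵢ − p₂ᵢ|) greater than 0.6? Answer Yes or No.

Proportions for Cnemidophorus tigris (n=229): 36/229=0.1572, 32/229=0.1397, 70/229=0.3057, 72/229=0.3144, 19/229=0.0830
Proportions for Cnemidophorus tessellatus (n=117): 7/117=0.0598, 17/117=0.1453, 13/117=0.1111, 36/117=0.3077, 44/117=0.3761
Σ|p₁ᵢ − p₂ᵢ| = 0.0974 + 0.0056 + 0.1946 + 0.0067 + 0.2931 = 0.5974
D = 1 − ½ × 0.5974 = 1 − 0.29870 = 0.70130
D = 0.70130 > 0.6 → Yes.

Yes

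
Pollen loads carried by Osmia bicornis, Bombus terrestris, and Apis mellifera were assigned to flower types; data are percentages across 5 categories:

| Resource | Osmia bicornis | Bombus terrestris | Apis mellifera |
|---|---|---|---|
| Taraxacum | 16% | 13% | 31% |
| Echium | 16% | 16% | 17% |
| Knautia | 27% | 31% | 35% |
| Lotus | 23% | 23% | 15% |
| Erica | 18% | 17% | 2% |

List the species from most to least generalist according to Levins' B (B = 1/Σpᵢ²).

Osmia bicornis > Bombus terrestris > Apis mellifera

Convert percentages to proportions (divide by 100).
Σp_bicoᵢ² = 0.16² + 0.16² + 0.27² + 0.23² + 0.18² = 0.0256 + 0.0256 + 0.0729 + 0.0529 + 0.0324 = 0.2094
B_bico = 1 / 0.2094 = 4.7755
Σp_terrᵢ² = 0.13² + 0.16² + 0.31² + 0.23² + 0.17² = 0.0169 + 0.0256 + 0.0961 + 0.0529 + 0.0289 = 0.2204
B_terr = 1 / 0.2204 = 4.5372
Σp_mellᵢ² = 0.31² + 0.17² + 0.35² + 0.15² + 0.02² = 0.0961 + 0.0289 + 0.1225 + 0.0225 + 0.0004 = 0.2704
B_mell = 1 / 0.2704 = 3.6982
Ranking by B (broadest → narrowest): Osmia bicornis (4.78) > Bombus terrestris (4.54) > Apis mellifera (3.70)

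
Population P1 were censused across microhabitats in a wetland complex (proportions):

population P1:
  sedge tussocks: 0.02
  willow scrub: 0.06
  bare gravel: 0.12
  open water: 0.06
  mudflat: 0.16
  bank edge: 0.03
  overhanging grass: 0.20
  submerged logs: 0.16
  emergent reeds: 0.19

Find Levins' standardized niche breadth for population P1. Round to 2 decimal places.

Σpᵢ² = 0.02² + 0.06² + 0.12² + 0.06² + 0.16² + 0.03² + 0.20² + 0.16² + 0.19² = 0.0004 + 0.0036 + 0.0144 + 0.0036 + 0.0256 + 0.0009 + 0.0400 + 0.0256 + 0.0361 = 0.1502
B = 1 / 0.1502 = 6.6578
Bₛ = (B − 1)/(n − 1) = (6.6578 − 1)/(9 − 1) = 5.6578/8 = 0.7072

0.71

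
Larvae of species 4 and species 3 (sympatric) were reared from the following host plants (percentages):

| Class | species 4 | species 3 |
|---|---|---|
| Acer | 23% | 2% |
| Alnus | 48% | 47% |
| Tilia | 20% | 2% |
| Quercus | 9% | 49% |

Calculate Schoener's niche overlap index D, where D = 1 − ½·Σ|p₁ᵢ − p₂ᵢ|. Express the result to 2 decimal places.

Convert percentages to proportions (divide by 100).
Σ|p₁ᵢ − p₂ᵢ| = 0.21 + 0.01 + 0.18 + 0.40 = 0.80
D = 1 − ½ × 0.80 = 1 − 0.400 = 0.6000

0.60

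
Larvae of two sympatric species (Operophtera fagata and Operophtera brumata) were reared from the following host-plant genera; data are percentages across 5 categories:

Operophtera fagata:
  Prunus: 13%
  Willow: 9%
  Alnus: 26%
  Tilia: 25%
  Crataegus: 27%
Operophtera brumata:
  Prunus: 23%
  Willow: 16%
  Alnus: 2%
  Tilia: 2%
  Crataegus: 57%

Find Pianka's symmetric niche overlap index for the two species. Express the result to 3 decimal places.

Convert percentages to proportions (divide by 100).
Σ p₁ᵢp₂ᵢ = 0.0299 + 0.0144 + 0.0052 + 0.0050 + 0.1539 = 0.2084
Σp_1ᵢ² = 0.13² + 0.09² + 0.26² + 0.25² + 0.27² = 0.0169 + 0.0081 + 0.0676 + 0.0625 + 0.0729 = 0.2280
Σp_2ᵢ² = 0.23² + 0.16² + 0.02² + 0.02² + 0.57² = 0.0529 + 0.0256 + 0.0004 + 0.0004 + 0.3249 = 0.4042
O = 0.2084 / √(0.2280 × 0.4042) = 0.2084 / 0.303575 = 0.68649

0.686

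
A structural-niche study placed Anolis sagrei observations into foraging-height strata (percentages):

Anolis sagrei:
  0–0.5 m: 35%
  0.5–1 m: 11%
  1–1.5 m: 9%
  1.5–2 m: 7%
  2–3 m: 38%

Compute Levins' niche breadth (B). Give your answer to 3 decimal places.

3.425

Convert percentages to proportions (divide by 100).
Σpᵢ² = 0.35² + 0.11² + 0.09² + 0.07² + 0.38² = 0.1225 + 0.0121 + 0.0081 + 0.0049 + 0.1444 = 0.2920
B = 1 / 0.2920 = 3.42466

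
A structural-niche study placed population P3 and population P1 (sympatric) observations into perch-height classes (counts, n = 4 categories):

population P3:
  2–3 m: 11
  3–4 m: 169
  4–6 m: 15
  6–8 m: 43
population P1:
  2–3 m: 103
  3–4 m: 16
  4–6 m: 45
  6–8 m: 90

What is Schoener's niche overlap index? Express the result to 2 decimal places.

Proportions for population P3 (n=238): 11/238=0.0462, 169/238=0.7101, 15/238=0.0630, 43/238=0.1807
Proportions for population P1 (n=254): 103/254=0.4055, 16/254=0.0630, 45/254=0.1772, 90/254=0.3543
Σ|p₁ᵢ − p₂ᵢ| = 0.3593 + 0.6471 + 0.1142 + 0.1736 = 1.2942
D = 1 − ½ × 1.2942 = 1 − 0.64710 = 0.35290

0.35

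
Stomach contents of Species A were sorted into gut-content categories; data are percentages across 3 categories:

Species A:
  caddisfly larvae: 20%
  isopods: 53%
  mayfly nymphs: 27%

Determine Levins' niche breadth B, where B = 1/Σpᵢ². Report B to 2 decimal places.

Convert percentages to proportions (divide by 100).
Σpᵢ² = 0.20² + 0.53² + 0.27² = 0.0400 + 0.2809 + 0.0729 = 0.3938
B = 1 / 0.3938 = 2.5394

2.54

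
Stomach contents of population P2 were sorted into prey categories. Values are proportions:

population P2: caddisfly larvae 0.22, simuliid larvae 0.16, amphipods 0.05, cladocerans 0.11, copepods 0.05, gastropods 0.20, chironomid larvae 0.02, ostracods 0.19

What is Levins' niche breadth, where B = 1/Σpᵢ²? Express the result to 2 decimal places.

Σpᵢ² = 0.22² + 0.16² + 0.05² + 0.11² + 0.05² + 0.20² + 0.02² + 0.19² = 0.0484 + 0.0256 + 0.0025 + 0.0121 + 0.0025 + 0.0400 + 0.0004 + 0.0361 = 0.1676
B = 1 / 0.1676 = 5.9666

5.97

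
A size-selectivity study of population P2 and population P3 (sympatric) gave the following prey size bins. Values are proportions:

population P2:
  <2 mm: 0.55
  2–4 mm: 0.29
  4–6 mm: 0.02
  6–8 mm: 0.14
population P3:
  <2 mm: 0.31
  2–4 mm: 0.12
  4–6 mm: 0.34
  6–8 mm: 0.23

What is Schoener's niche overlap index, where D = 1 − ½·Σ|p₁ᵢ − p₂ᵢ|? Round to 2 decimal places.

Σ|p₁ᵢ − p₂ᵢ| = 0.24 + 0.17 + 0.32 + 0.09 = 0.82
D = 1 − ½ × 0.82 = 1 − 0.410 = 0.5900

0.59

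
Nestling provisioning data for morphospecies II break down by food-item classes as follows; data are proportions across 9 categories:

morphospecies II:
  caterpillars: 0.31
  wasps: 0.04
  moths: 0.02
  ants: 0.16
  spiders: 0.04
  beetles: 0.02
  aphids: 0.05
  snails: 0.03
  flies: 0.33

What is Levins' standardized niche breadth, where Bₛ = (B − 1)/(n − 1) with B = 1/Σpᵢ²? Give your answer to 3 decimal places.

0.400

Σpᵢ² = 0.31² + 0.04² + 0.02² + 0.16² + 0.04² + 0.02² + 0.05² + 0.03² + 0.33² = 0.0961 + 0.0016 + 0.0004 + 0.0256 + 0.0016 + 0.0004 + 0.0025 + 0.0009 + 0.1089 = 0.2380
B = 1 / 0.2380 = 4.20168
Bₛ = (B − 1)/(n − 1) = (4.20168 − 1)/(9 − 1) = 3.20168/8 = 0.40021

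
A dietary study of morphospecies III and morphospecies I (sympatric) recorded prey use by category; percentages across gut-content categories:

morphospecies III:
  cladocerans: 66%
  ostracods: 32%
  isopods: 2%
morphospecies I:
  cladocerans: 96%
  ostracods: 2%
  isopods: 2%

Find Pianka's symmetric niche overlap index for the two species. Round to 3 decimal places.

Convert percentages to proportions (divide by 100).
Σ p₁ᵢp₂ᵢ = 0.6336 + 0.0064 + 0.0004 = 0.6404
Σp_1ᵢ² = 0.66² + 0.32² + 0.02² = 0.4356 + 0.1024 + 0.0004 = 0.5384
Σp_2ᵢ² = 0.96² + 0.02² + 0.02² = 0.9216 + 0.0004 + 0.0004 = 0.9224
O = 0.6404 / √(0.5384 × 0.9224) = 0.6404 / 0.704713 = 0.90874

0.909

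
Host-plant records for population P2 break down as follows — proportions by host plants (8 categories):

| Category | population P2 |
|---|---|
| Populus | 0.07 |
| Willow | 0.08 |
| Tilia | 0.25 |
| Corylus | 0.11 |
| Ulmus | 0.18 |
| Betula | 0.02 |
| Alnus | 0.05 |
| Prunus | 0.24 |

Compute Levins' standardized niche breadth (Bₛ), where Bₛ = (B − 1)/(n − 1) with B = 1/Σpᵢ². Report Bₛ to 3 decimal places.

Σpᵢ² = 0.07² + 0.08² + 0.25² + 0.11² + 0.18² + 0.02² + 0.05² + 0.24² = 0.0049 + 0.0064 + 0.0625 + 0.0121 + 0.0324 + 0.0004 + 0.0025 + 0.0576 = 0.1788
B = 1 / 0.1788 = 5.59284
Bₛ = (B − 1)/(n − 1) = (5.59284 − 1)/(8 − 1) = 4.59284/7 = 0.65612

0.656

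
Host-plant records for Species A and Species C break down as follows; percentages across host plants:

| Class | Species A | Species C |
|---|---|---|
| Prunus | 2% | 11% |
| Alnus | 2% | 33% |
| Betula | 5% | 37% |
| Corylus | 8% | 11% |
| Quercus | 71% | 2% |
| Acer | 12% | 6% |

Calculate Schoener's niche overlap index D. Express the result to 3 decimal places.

Convert percentages to proportions (divide by 100).
Σ|p₁ᵢ − p₂ᵢ| = 0.09 + 0.31 + 0.32 + 0.03 + 0.69 + 0.06 = 1.50
D = 1 − ½ × 1.50 = 1 − 0.750 = 0.25000

0.250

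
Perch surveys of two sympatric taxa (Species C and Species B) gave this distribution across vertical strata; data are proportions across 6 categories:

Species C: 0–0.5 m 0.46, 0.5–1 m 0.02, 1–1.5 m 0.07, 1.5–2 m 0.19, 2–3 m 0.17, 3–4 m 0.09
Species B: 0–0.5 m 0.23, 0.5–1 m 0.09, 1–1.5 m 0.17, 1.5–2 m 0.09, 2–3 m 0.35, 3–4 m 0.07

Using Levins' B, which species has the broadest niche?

Species B

Σp_Cᵢ² = 0.46² + 0.02² + 0.07² + 0.19² + 0.17² + 0.09² = 0.2116 + 0.0004 + 0.0049 + 0.0361 + 0.0289 + 0.0081 = 0.2900
B_C = 1 / 0.2900 = 3.4483
Σp_Bᵢ² = 0.23² + 0.09² + 0.17² + 0.09² + 0.35² + 0.07² = 0.0529 + 0.0081 + 0.0289 + 0.0081 + 0.1225 + 0.0049 = 0.2254
B_B = 1 / 0.2254 = 4.4366
Highest B → broadest niche (most generalist): Species B (B = 4.44).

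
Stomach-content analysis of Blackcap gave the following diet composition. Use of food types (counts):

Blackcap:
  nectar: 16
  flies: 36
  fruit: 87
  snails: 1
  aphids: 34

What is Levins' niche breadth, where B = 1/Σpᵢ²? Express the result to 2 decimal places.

2.95

Proportions for Blackcap (n=174): 16/174=0.0920, 36/174=0.2069, 87/174=0.5000, 1/174=0.0057, 34/174=0.1954
Σpᵢ² = 0.0920² + 0.2069² + 0.5000² + 0.0057² + 0.1954² = 0.008464 + 0.042808 + 0.250000 + 0.000032 + 0.038181 = 0.339485
B = 1 / 0.339485 = 2.9456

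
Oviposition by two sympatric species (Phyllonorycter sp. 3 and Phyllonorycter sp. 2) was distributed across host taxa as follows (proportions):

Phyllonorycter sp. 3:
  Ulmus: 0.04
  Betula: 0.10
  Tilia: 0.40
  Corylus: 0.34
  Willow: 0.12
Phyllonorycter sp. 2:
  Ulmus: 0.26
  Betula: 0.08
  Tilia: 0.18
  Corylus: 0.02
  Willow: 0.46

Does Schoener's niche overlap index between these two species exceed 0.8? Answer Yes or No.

Σ|p₁ᵢ − p₂ᵢ| = 0.22 + 0.02 + 0.22 + 0.32 + 0.34 = 1.12
D = 1 − ½ × 1.12 = 1 − 0.560 = 0.4400
D = 0.4400 < 0.8 → No.

No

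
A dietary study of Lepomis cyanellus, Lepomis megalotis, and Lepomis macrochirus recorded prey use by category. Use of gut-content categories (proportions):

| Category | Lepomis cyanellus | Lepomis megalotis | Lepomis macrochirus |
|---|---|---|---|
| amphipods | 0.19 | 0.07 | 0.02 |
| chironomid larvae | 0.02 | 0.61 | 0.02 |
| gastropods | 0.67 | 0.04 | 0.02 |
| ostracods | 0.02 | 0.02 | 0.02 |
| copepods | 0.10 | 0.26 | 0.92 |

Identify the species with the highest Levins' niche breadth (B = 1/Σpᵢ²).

Lepomis megalotis

Σp_cyanᵢ² = 0.19² + 0.02² + 0.67² + 0.02² + 0.10² = 0.0361 + 0.0004 + 0.4489 + 0.0004 + 0.0100 = 0.4958
B_cyan = 1 / 0.4958 = 2.0169
Σp_megaᵢ² = 0.07² + 0.61² + 0.04² + 0.02² + 0.26² = 0.0049 + 0.3721 + 0.0016 + 0.0004 + 0.0676 = 0.4466
B_mega = 1 / 0.4466 = 2.2391
Σp_macrᵢ² = 0.02² + 0.02² + 0.02² + 0.02² + 0.92² = 0.0004 + 0.0004 + 0.0004 + 0.0004 + 0.8464 = 0.8480
B_macr = 1 / 0.8480 = 1.1792
Highest B → broadest niche (most generalist): Lepomis megalotis (B = 2.24).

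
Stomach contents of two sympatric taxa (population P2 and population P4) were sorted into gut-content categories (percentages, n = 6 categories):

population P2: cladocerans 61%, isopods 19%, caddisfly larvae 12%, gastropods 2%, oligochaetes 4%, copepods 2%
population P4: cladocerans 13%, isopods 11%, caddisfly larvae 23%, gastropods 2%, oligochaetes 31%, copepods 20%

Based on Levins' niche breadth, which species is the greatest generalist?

population P4

Convert percentages to proportions (divide by 100).
Σp_P2ᵢ² = 0.61² + 0.19² + 0.12² + 0.02² + 0.04² + 0.02² = 0.3721 + 0.0361 + 0.0144 + 0.0004 + 0.0016 + 0.0004 = 0.4250
B_P2 = 1 / 0.4250 = 2.3529
Σp_P4ᵢ² = 0.13² + 0.11² + 0.23² + 0.02² + 0.31² + 0.20² = 0.0169 + 0.0121 + 0.0529 + 0.0004 + 0.0961 + 0.0400 = 0.2184
B_P4 = 1 / 0.2184 = 4.5788
Highest B → broadest niche (most generalist): population P4 (B = 4.58).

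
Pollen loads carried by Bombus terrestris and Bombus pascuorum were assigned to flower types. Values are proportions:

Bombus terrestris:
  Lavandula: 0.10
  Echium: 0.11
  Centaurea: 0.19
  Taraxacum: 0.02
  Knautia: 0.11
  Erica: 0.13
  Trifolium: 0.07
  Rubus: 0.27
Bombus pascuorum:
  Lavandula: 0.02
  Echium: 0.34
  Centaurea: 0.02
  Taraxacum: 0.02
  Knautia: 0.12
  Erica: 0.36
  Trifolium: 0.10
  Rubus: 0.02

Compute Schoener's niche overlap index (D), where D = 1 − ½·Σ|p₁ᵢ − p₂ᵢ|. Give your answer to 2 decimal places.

Σ|p₁ᵢ − p₂ᵢ| = 0.08 + 0.23 + 0.17 + 0.00 + 0.01 + 0.23 + 0.03 + 0.25 = 1.00
D = 1 − ½ × 1.00 = 1 − 0.500 = 0.5000

0.50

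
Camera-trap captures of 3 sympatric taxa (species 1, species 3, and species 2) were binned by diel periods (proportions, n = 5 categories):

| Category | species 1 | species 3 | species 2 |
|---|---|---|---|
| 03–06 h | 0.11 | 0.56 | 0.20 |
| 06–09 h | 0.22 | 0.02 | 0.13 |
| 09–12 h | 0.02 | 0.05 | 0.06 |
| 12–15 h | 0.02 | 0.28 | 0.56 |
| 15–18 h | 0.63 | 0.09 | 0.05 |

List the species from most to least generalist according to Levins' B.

species 2 > species 3 > species 1

Σp_1ᵢ² = 0.11² + 0.22² + 0.02² + 0.02² + 0.63² = 0.0121 + 0.0484 + 0.0004 + 0.0004 + 0.3969 = 0.4582
B_1 = 1 / 0.4582 = 2.1825
Σp_3ᵢ² = 0.56² + 0.02² + 0.05² + 0.28² + 0.09² = 0.3136 + 0.0004 + 0.0025 + 0.0784 + 0.0081 = 0.4030
B_3 = 1 / 0.4030 = 2.4814
Σp_2ᵢ² = 0.20² + 0.13² + 0.06² + 0.56² + 0.05² = 0.0400 + 0.0169 + 0.0036 + 0.3136 + 0.0025 = 0.3766
B_2 = 1 / 0.3766 = 2.6553
Ranking by B (broadest → narrowest): species 2 (2.66) > species 3 (2.48) > species 1 (2.18)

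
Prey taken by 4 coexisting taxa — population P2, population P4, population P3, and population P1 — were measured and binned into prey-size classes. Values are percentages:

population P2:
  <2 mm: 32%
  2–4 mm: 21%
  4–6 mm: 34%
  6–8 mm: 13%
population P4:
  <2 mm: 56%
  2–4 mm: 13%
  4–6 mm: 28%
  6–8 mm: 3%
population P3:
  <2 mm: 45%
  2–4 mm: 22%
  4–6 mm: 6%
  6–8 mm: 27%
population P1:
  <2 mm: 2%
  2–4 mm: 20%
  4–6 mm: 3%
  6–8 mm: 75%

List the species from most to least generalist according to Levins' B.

population P2 > population P3 > population P4 > population P1

Convert percentages to proportions (divide by 100).
Σp_P2ᵢ² = 0.32² + 0.21² + 0.34² + 0.13² = 0.1024 + 0.0441 + 0.1156 + 0.0169 = 0.2790
B_P2 = 1 / 0.2790 = 3.5842
Σp_P4ᵢ² = 0.56² + 0.13² + 0.28² + 0.03² = 0.3136 + 0.0169 + 0.0784 + 0.0009 = 0.4098
B_P4 = 1 / 0.4098 = 2.4402
Σp_P3ᵢ² = 0.45² + 0.22² + 0.06² + 0.27² = 0.2025 + 0.0484 + 0.0036 + 0.0729 = 0.3274
B_P3 = 1 / 0.3274 = 3.0544
Σp_P1ᵢ² = 0.02² + 0.20² + 0.03² + 0.75² = 0.0004 + 0.0400 + 0.0009 + 0.5625 = 0.6038
B_P1 = 1 / 0.6038 = 1.6562
Ranking by B (broadest → narrowest): population P2 (3.58) > population P3 (3.05) > population P4 (2.44) > population P1 (1.66)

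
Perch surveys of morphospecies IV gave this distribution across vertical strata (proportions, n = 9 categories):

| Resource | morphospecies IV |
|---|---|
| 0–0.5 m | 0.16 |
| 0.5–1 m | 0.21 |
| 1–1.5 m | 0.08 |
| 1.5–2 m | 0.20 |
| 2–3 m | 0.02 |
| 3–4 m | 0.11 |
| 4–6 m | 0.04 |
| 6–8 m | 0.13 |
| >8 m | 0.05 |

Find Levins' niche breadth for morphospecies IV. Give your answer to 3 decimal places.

6.684

Σpᵢ² = 0.16² + 0.21² + 0.08² + 0.20² + 0.02² + 0.11² + 0.04² + 0.13² + 0.05² = 0.0256 + 0.0441 + 0.0064 + 0.0400 + 0.0004 + 0.0121 + 0.0016 + 0.0169 + 0.0025 = 0.1496
B = 1 / 0.1496 = 6.68449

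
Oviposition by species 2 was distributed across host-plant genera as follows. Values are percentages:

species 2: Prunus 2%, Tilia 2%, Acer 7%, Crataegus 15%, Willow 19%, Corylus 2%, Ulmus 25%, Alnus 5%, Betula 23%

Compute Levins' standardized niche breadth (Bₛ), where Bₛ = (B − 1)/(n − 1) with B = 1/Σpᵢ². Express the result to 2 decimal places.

0.56

Convert percentages to proportions (divide by 100).
Σpᵢ² = 0.02² + 0.02² + 0.07² + 0.15² + 0.19² + 0.02² + 0.25² + 0.05² + 0.23² = 0.0004 + 0.0004 + 0.0049 + 0.0225 + 0.0361 + 0.0004 + 0.0625 + 0.0025 + 0.0529 = 0.1826
B = 1 / 0.1826 = 5.4765
Bₛ = (B − 1)/(n − 1) = (5.4765 − 1)/(9 − 1) = 4.4765/8 = 0.5596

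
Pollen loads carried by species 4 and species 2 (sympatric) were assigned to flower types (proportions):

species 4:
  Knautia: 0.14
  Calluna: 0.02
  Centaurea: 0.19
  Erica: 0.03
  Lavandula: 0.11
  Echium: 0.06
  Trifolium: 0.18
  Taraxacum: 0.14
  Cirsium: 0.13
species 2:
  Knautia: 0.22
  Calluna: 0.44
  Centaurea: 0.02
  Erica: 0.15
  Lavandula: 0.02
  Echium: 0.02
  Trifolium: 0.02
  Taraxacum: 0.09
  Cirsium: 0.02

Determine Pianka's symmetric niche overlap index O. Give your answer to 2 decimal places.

Σ p₁ᵢp₂ᵢ = 0.0308 + 0.0088 + 0.0038 + 0.0045 + 0.0022 + 0.0012 + 0.0036 + 0.0126 + 0.0026 = 0.0701
Σp_1ᵢ² = 0.14² + 0.02² + 0.19² + 0.03² + 0.11² + 0.06² + 0.18² + 0.14² + 0.13² = 0.0196 + 0.0004 + 0.0361 + 0.0009 + 0.0121 + 0.0036 + 0.0324 + 0.0196 + 0.0169 = 0.1416
Σp_2ᵢ² = 0.22² + 0.44² + 0.02² + 0.15² + 0.02² + 0.02² + 0.02² + 0.09² + 0.02² = 0.0484 + 0.1936 + 0.0004 + 0.0225 + 0.0004 + 0.0004 + 0.0004 + 0.0081 + 0.0004 = 0.2746
O = 0.0701 / √(0.1416 × 0.2746) = 0.0701 / 0.19719 = 0.3555

0.36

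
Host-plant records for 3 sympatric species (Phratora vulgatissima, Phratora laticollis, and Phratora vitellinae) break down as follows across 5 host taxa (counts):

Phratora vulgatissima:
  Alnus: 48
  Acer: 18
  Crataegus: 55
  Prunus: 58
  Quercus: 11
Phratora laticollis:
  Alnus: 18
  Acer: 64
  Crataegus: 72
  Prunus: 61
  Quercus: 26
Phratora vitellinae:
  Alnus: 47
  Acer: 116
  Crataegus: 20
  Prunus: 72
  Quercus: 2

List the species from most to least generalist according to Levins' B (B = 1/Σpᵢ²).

Phratora laticollis > Phratora vulgatissima > Phratora vitellinae

Proportions for Phratora vulgatissima (n=190): 48/190=0.2526, 18/190=0.0947, 55/190=0.2895, 58/190=0.3053, 11/190=0.0579
Proportions for Phratora laticollis (n=241): 18/241=0.0747, 64/241=0.2656, 72/241=0.2988, 61/241=0.2531, 26/241=0.1079
Proportions for Phratora vitellinae (n=257): 47/257=0.1829, 116/257=0.4514, 20/257=0.0778, 72/257=0.2802, 2/257=0.0078
Σp_vulgᵢ² = 0.2526² + 0.0947² + 0.2895² + 0.3053² + 0.0579² = 0.063807 + 0.008968 + 0.083810 + 0.093208 + 0.003352 = 0.253145
B_vulg = 1 / 0.253145 = 3.9503
Σp_latiᵢ² = 0.0747² + 0.2656² + 0.2988² + 0.2531² + 0.1079² = 0.005580 + 0.070543 + 0.089281 + 0.064060 + 0.011642 = 0.241106
B_lati = 1 / 0.241106 = 4.1476
Σp_viteᵢ² = 0.1829² + 0.4514² + 0.0778² + 0.2802² + 0.0078² = 0.033452 + 0.203762 + 0.006053 + 0.078512 + 0.000061 = 0.321840
B_vite = 1 / 0.321840 = 3.1071
Ranking by B (broadest → narrowest): Phratora laticollis (4.15) > Phratora vulgatissima (3.95) > Phratora vitellinae (3.11)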